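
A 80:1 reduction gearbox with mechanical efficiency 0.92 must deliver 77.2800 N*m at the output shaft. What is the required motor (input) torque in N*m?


tau_in = tau_out / (N * eta) = 77.2800 / (80 * 0.92) = 1.0500

1.0500 N*m


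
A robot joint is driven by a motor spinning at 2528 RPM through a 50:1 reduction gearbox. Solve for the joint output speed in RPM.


omega_joint = omega_motor / N = 2528 / 50 = 50.5600

50.5600 RPM


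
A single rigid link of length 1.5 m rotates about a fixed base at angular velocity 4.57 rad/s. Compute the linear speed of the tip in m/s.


v = L*omega = 1.5 * 4.57 = 6.8550

6.8550 m/s


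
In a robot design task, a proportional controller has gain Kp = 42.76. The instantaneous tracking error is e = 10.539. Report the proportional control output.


u_P = Kp * e = 42.76 * 10.539 = 450.6476

450.6476


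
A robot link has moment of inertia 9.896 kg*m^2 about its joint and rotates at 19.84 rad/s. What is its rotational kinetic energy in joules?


KE = (1/2)*I*omega^2 = 0.5*9.896*19.84^2 = 1947.6595

1947.6595 J


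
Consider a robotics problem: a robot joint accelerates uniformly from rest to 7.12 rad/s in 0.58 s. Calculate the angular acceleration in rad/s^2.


alpha = delta_omega / t = 7.12 / 0.58 = 12.2759

12.2759 rad/s^2


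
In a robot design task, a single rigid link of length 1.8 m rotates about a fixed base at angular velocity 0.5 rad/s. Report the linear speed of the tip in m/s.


v = L*omega = 1.8 * 0.5 = 0.9000

0.9000 m/s


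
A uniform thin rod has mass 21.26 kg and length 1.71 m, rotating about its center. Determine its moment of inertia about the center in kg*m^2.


I = (1/12)*m*L^2 = (1/12)*21.26*1.71^2 = 5.1805

5.1805 kg*m^2


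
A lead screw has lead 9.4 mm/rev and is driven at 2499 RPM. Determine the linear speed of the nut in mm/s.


v = lead * (RPM/60) = 9.4*2499/60 = 391.5100

391.5100 mm/s


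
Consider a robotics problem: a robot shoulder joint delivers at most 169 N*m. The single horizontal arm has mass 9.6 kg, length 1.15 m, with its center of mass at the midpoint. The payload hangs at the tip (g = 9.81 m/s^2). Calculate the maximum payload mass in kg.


tau_arm = m_arm*g*(L/2) = 9.6*9.81*1.15/2 = 54.1512 N*m
tau_payload = tau_max - tau_arm = 169 - 54.1512 = 114.8488
m_payload = tau_payload / (g*L) = 114.8488 / (9.81*1.15) = 10.1803

10.1803 kg


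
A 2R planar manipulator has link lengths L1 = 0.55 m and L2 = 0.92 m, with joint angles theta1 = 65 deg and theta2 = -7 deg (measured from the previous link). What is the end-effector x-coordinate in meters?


x = L1*cos(th1) + L2*cos(th1+th2) = 0.55*cos(65 deg) + 0.92*cos(58 deg) = 0.7200

0.7200 m


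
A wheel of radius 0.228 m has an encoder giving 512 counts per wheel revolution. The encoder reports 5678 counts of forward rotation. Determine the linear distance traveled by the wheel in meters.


revs = 5678/512 = 11.089844
d = revs * 2*pi*r = 11.089844 * 2*pi*0.228 = 15.8869

15.8869 m


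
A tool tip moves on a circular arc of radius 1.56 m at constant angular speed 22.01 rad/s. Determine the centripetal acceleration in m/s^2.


a_c = omega^2 * r = 22.01^2 * 1.56 = 755.7266

755.7266 m/s^2


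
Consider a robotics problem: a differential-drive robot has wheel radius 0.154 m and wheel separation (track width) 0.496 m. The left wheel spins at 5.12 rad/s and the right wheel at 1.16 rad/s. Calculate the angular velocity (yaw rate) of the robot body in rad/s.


omega = r*(wR - wL)/L = 0.154*(1.16 - (5.12))/0.496 = -1.2295

-1.2295 rad/s


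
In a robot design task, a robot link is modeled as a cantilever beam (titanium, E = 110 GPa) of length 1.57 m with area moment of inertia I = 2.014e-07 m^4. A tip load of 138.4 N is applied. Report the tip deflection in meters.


delta = F*L^3/(3*E*I) = 138.4*1.57^3/(3*1.100e+11*2.014e-07)
      = 535.5931912/66462 = 0.0081

0.0081 m


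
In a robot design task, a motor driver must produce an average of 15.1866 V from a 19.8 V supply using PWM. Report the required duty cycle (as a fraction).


D = V_avg/V_supply = 15.1866/19.8 = 0.7670

0.7670


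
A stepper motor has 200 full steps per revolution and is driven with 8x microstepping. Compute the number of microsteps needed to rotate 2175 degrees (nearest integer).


step_size = 360/(200*8) = 360/1600 = 0.225000 deg
n = 2175/(360/1600) = 2175*1600/360 = 9666.6667 -> 9667

9667 steps


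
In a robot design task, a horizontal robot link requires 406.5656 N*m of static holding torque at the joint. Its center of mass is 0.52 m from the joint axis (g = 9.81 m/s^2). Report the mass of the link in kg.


m = tau / (g*L) = 406.5656 / (9.81 * 0.52) = 79.7000

79.7000 kg


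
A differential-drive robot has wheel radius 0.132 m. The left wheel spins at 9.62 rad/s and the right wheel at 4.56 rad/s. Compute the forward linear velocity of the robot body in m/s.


v = r*(wR + wL)/2 = 0.132*(4.56 + 9.62)/2 = 0.9359

0.9359 m/s


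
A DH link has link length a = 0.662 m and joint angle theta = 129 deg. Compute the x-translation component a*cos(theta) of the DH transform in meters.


a*cos(theta) = 0.662*cos(129 deg) = -0.4166

-0.4166 m


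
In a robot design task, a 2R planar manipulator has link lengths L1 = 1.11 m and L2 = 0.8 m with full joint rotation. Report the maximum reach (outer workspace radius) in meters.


r_max = L1 + L2 = 1.11 + 0.8 = 1.9100

1.9100 m


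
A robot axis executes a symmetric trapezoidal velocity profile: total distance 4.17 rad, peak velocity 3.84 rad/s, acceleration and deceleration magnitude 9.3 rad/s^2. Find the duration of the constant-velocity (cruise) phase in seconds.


t_acc = v/a = 0.412903 s, d_acc = v^2/(2a) = 0.792774 rad each
d_cruise = 4.17 - 2*0.792774 = 2.584452 rad
t_cruise = d_cruise/v = 2.584452/3.84 = 0.6730

0.6730 s


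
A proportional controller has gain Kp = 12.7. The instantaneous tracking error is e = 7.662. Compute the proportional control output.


u_P = Kp * e = 12.7 * 7.662 = 97.3074

97.3074


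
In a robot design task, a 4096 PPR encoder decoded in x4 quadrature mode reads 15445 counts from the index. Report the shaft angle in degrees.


angle = counts * 360 / (PPR*4) = 15445 * 360 / 16384 = 339.3677

339.3677 degrees


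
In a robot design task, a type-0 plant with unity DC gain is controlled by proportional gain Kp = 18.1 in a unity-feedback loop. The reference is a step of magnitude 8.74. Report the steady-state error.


e_ss = R/(1 + Kp) = 8.74/(1 + 18.1) = 8.74/19.1000 = 0.4576

0.4576


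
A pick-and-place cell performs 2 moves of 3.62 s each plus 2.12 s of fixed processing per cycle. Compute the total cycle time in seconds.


T = 2*3.62 + 2.12 = 9.3600

9.3600 s


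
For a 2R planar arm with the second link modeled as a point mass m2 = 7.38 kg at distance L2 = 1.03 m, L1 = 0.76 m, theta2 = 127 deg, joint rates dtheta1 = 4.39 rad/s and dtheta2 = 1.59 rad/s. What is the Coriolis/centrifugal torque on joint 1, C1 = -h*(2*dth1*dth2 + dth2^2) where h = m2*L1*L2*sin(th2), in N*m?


h = m2*L1*L2*sin(th2) = 7.38*0.76*1.03*sin(127 deg) = 4.613768
C1 = -h*(2*4.39*1.59 + 1.59^2) = -4.613768*16.4883 = -76.0732

-76.0732 N*m


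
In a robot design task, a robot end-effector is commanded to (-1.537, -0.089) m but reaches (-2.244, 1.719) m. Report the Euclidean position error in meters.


dx = -2.244 - (-1.537) = -0.7070, dy = 1.719 - (-0.089) = 1.8080
err = sqrt(0.499849 + 3.268864) = 1.9413

1.9413 m


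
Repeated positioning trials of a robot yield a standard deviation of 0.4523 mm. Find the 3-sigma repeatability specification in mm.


repeatability = 3*sigma = 3*0.4523 = 1.3569

1.3569 mm


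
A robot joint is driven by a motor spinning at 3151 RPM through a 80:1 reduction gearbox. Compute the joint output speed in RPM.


omega_joint = omega_motor / N = 3151 / 80 = 39.3875

39.3875 RPM


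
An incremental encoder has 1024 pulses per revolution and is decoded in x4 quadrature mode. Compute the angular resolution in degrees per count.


resolution = 360 / (PPR * 4) = 360 / 4096 = 0.0879

0.0879 degrees


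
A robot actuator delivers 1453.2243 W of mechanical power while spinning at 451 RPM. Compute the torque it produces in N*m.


omega = 451 * 2*pi/60 = 47.228610 rad/s
tau = P / omega = 1453.2243 / 47.228610 = 30.7700

30.7700 N*m


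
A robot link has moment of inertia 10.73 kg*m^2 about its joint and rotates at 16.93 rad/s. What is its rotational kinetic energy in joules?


KE = (1/2)*I*omega^2 = 0.5*10.73*16.93^2 = 1537.7426

1537.7426 J


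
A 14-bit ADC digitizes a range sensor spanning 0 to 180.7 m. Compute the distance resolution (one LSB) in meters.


res = range / 2^n = 180.7/2^14 = 180.7/16384 = 0.0110

0.0110 m


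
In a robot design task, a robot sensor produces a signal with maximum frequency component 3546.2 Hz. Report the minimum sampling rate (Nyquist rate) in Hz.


f_s,min = 2*f_max = 2*3546.2 = 7092.4000

7092.4000 Hz


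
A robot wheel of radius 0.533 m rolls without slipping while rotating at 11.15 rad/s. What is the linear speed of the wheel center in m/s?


v = omega * r = 11.15 * 0.533 = 5.9430

5.9430 m/s


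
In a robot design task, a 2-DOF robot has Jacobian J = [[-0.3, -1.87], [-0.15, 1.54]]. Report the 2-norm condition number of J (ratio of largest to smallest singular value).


JJ^T eigenvalues: trace(JJ^T) = 5.9810, det(JJ^T) = det(J)^2 = 0.55130625
s_max^2 = (5.9810 + sqrt(33.56713600))/2 = 5.88735761
s_min^2 = (5.9810 - sqrt(33.56713600))/2 = 0.09364239
kappa = s_max/s_min = sqrt(5.88735761/0.09364239) = 7.9291

7.9291


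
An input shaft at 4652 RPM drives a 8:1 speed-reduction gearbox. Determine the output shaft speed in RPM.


omega_out = omega_in / N = 4652 / 8 = 581.5000

581.5000 RPM


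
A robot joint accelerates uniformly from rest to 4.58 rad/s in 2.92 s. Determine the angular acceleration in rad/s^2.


alpha = delta_omega / t = 4.58 / 2.92 = 1.5685

1.5685 rad/s^2


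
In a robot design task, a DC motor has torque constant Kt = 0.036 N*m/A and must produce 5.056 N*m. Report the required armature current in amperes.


I = tau / Kt = 5.056/0.036 = 140.4444

140.4444 A


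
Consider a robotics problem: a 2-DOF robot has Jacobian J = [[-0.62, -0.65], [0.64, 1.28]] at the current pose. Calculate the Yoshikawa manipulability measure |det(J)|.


det(J) = -0.62*1.28 - (-0.65)*(0.64) = -0.3776
|det(J)| = 0.3776

0.3776


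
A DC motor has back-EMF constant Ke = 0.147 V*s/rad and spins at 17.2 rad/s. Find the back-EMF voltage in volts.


V_emf = Ke * omega = 0.147*17.2 = 2.5284

2.5284 V


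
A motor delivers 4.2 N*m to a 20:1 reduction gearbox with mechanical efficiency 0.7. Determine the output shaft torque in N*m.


tau_out = tau_in * N * eta = 4.2 * 20 * 0.7 = 58.8000

58.8000 N*m


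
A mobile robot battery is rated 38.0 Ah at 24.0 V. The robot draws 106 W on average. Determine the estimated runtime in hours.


E = 38.0*24.0 = 912.0000 Wh
t = E/P = 912.0000/106 = 8.6038

8.6038 hours


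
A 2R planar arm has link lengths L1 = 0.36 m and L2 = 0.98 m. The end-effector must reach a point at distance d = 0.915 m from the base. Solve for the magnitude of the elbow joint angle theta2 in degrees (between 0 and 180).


cos(th2) = (d^2 - L1^2 - L2^2)/(2*L1*L2) = (0.915^2 - 0.36^2 - 0.98^2)/(2*0.36*0.98) = -0.35824121
th2 = acos(-0.35824121) = 110.9922 deg

110.9922 degrees


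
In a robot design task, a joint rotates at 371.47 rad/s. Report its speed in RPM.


RPM = 371.47 * 60/(2*pi) = 3547.2772

3547.2772 RPM


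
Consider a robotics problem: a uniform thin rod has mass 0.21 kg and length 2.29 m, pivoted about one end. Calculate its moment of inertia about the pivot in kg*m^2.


I = (1/3)*m*L^2 = (1/3)*0.21*2.29^2 = 0.3671

0.3671 kg*m^2


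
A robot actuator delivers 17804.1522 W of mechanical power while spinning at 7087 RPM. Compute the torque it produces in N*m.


omega = 7087 * 2*pi/60 = 742.148905 rad/s
tau = P / omega = 17804.1522 / 742.148905 = 23.9900

23.9900 N*m


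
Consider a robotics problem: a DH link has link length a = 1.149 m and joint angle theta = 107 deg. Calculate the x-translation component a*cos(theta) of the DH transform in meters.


a*cos(theta) = 1.149*cos(107 deg) = -0.3359

-0.3359 m


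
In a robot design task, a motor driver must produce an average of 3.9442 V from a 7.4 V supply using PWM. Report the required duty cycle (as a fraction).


D = V_avg/V_supply = 3.9442/7.4 = 0.5330

0.5330


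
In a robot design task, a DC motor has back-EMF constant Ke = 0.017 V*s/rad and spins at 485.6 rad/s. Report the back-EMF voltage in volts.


V_emf = Ke * omega = 0.017*485.6 = 8.2552

8.2552 V


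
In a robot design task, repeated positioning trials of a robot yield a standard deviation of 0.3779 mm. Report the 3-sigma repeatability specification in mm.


repeatability = 3*sigma = 3*0.3779 = 1.1337

1.1337 mm


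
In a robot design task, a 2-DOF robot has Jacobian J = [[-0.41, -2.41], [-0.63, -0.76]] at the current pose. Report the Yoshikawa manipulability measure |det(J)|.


det(J) = -0.41*-0.76 - (-2.41)*(-0.63) = -1.2067
|det(J)| = 1.2067

1.2067


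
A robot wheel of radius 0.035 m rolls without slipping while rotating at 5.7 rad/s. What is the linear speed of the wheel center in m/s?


v = omega * r = 5.7 * 0.035 = 0.1995

0.1995 m/s


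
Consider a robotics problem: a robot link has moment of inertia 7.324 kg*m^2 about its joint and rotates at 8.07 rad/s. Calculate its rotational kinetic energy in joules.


KE = (1/2)*I*omega^2 = 0.5*7.324*8.07^2 = 238.4874

238.4874 J


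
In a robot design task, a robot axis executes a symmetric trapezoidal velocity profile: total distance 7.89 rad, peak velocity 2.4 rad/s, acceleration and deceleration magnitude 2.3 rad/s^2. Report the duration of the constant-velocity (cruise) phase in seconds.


t_acc = v/a = 1.043478 s, d_acc = v^2/(2a) = 1.252174 rad each
d_cruise = 7.89 - 2*1.252174 = 5.385652 rad
t_cruise = d_cruise/v = 5.385652/2.4 = 2.2440

2.2440 s


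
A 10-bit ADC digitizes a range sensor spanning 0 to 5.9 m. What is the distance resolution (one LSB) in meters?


res = range / 2^n = 5.9/2^10 = 5.9/1024 = 0.0058

0.0058 m


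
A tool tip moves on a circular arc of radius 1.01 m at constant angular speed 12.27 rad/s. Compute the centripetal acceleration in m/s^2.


a_c = omega^2 * r = 12.27^2 * 1.01 = 152.0584

152.0584 m/s^2


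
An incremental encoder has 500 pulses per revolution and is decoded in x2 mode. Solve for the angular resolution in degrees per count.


resolution = 360 / (PPR * 2) = 360 / 1000 = 0.3600

0.3600 degrees


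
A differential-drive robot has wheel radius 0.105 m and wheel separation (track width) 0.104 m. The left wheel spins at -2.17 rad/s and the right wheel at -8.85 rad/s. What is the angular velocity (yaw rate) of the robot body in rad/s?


omega = r*(wR - wL)/L = 0.105*(-8.85 - (-2.17))/0.104 = -6.7442

-6.7442 rad/s


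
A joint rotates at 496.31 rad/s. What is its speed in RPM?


RPM = 496.31 * 60/(2*pi) = 4739.4114

4739.4114 RPM


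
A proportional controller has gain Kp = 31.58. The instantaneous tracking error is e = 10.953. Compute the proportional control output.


u_P = Kp * e = 31.58 * 10.953 = 345.8957

345.8957


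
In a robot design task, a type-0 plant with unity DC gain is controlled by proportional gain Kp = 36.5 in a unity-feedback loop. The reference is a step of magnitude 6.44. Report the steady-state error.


e_ss = R/(1 + Kp) = 6.44/(1 + 36.5) = 6.44/37.5000 = 0.1717

0.1717


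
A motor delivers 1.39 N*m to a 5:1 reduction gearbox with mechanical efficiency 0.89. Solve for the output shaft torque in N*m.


tau_out = tau_in * N * eta = 1.39 * 5 * 0.89 = 6.1855

6.1855 N*m


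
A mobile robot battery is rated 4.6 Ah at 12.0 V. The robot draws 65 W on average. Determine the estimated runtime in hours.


E = 4.6*12.0 = 55.2000 Wh
t = E/P = 55.2000/65 = 0.8492

0.8492 hours


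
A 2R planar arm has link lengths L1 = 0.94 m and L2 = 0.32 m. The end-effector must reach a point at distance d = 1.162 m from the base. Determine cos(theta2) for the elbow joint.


cos(th2) = (d^2 - L1^2 - L2^2)/(2*L1*L2) = (1.162^2 - 0.94^2 - 0.32^2)/(2*0.94*0.32) = 0.6055

0.6055


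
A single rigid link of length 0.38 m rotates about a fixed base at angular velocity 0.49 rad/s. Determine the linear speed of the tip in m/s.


v = L*omega = 0.38 * 0.49 = 0.1862

0.1862 m/s


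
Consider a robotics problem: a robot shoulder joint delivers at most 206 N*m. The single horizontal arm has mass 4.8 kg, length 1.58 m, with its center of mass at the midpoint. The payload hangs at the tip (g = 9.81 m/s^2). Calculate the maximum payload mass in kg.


tau_arm = m_arm*g*(L/2) = 4.8*9.81*1.58/2 = 37.1995 N*m
tau_payload = tau_max - tau_arm = 206 - 37.1995 = 168.8005
m_payload = tau_payload / (g*L) = 168.8005 / (9.81*1.58) = 10.8905

10.8905 kg


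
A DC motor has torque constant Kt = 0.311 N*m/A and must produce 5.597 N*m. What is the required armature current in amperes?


I = tau / Kt = 5.597/0.311 = 17.9968

17.9968 A


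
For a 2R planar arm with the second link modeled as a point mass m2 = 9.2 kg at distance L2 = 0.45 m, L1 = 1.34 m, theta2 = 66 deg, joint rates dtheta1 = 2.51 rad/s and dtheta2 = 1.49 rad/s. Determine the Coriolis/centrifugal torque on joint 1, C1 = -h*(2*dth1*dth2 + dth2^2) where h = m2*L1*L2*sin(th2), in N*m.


h = m2*L1*L2*sin(th2) = 9.2*1.34*0.45*sin(66 deg) = 5.067985
C1 = -h*(2*2.51*1.49 + 1.49^2) = -5.067985*9.6999 = -49.1589

-49.1589 N*m


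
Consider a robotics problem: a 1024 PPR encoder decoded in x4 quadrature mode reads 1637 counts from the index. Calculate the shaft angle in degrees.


angle = counts * 360 / (PPR*4) = 1637 * 360 / 4096 = 143.8770

143.8770 degrees


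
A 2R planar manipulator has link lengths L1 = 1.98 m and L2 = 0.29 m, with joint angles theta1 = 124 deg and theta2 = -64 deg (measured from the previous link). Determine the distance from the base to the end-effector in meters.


x = L1*cos(th1) + L2*cos(th1+th2) = -0.962202
y = L1*sin(th1) + L2*sin(th1+th2) = 1.892642
d = sqrt(x^2 + y^2) = sqrt(0.925833 + 3.582094) = 2.1232

2.1232 m


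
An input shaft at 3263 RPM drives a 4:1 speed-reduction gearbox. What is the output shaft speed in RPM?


omega_out = omega_in / N = 3263 / 4 = 815.7500

815.7500 RPM


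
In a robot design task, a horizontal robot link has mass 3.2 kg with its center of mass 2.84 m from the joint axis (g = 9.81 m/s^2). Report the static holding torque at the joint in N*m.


tau = m*g*L = 3.2 * 9.81 * 2.84 = 89.1533

89.1533 N*m


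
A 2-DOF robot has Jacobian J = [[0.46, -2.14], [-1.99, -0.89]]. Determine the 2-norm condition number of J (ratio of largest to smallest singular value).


JJ^T eigenvalues: trace(JJ^T) = 9.5434, det(JJ^T) = det(J)^2 = 21.79022400
s_max^2 = (9.5434 + sqrt(3.91558756))/2 = 5.76109218
s_min^2 = (9.5434 - sqrt(3.91558756))/2 = 3.78230782
kappa = s_max/s_min = sqrt(5.76109218/3.78230782) = 1.2342

1.2342


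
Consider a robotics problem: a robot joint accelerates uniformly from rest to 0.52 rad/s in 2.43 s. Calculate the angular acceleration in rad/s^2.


alpha = delta_omega / t = 0.52 / 2.43 = 0.2140

0.2140 rad/s^2


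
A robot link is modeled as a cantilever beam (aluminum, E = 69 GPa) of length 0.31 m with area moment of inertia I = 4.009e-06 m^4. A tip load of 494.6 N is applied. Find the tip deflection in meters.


delta = F*L^3/(3*E*I) = 494.6*0.31^3/(3*6.900e+10*4.009e-06)
      = 14.7346286/829863 = 1.7755e-05

1.7755e-05 m


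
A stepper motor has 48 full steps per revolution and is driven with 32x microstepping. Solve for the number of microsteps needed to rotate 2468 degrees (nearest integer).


step_size = 360/(48*32) = 360/1536 = 0.234375 deg
n = 2468/(360/1536) = 2468*1536/360 = 10530.1333 -> 10530

10530 steps


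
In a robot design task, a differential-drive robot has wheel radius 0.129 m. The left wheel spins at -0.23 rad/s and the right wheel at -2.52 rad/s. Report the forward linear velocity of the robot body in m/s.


v = r*(wR + wL)/2 = 0.129*(-2.52 + -0.23)/2 = -0.1774

-0.1774 m/s


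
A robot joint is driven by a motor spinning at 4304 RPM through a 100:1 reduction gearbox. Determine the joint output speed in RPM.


omega_joint = omega_motor / N = 4304 / 100 = 43.0400

43.0400 RPM


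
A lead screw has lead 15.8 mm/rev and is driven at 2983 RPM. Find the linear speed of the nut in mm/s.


v = lead * (RPM/60) = 15.8*2983/60 = 785.5233

785.5233 mm/s


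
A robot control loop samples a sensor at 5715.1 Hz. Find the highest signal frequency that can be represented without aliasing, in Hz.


f_max = f_s/2 = 5715.1/2 = 2857.5500

2857.5500 Hz


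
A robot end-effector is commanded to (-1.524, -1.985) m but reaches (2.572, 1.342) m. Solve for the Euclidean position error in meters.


dx = 2.572 - (-1.524) = 4.0960, dy = 1.342 - (-1.985) = 3.3270
err = sqrt(16.777216 + 11.068929) = 5.2769

5.2769 m


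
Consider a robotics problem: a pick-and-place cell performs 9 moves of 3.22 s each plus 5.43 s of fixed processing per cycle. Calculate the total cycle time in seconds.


T = 9*3.22 + 5.43 = 34.4100

34.4100 s


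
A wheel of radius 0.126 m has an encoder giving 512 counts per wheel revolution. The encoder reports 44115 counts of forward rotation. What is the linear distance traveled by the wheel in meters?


revs = 44115/512 = 86.162109
d = revs * 2*pi*r = 86.162109 * 2*pi*0.126 = 68.2129

68.2129 m


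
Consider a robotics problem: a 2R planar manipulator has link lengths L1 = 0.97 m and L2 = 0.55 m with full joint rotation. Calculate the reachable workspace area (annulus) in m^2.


r_max = L1 + L2 = 1.5200, r_min = |L1 - L2| = 0.4200
A = pi*(r_max^2 - r_min^2) = pi*(2.3104 - 0.1764) = 6.7042

6.7042 m^2


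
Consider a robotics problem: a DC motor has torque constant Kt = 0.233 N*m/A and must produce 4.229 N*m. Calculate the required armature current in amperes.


I = tau / Kt = 4.229/0.233 = 18.1502

18.1502 A


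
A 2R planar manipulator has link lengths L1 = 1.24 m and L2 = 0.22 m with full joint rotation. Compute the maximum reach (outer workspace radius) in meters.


r_max = L1 + L2 = 1.24 + 0.22 = 1.4600

1.4600 m


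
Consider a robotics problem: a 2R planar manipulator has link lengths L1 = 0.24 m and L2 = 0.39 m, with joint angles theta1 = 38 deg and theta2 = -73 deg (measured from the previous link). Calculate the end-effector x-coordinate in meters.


x = L1*cos(th1) + L2*cos(th1+th2) = 0.24*cos(38 deg) + 0.39*cos(-35 deg) = 0.5086

0.5086 m


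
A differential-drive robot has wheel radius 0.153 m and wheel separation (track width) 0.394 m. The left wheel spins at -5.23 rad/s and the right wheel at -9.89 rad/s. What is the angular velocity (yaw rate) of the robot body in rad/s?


omega = r*(wR - wL)/L = 0.153*(-9.89 - (-5.23))/0.394 = -1.8096

-1.8096 rad/s


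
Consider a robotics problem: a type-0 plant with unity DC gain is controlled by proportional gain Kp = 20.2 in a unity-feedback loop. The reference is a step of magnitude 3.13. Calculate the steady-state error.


e_ss = R/(1 + Kp) = 3.13/(1 + 20.2) = 3.13/21.2000 = 0.1476

0.1476


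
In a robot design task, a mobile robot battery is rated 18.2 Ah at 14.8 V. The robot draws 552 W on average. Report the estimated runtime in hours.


E = 18.2*14.8 = 269.3600 Wh
t = E/P = 269.3600/552 = 0.4880

0.4880 hours


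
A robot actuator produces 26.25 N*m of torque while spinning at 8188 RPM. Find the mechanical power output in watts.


omega = 8188 * 2*pi/60 = 857.445355 rad/s
P = tau * omega = 26.25 * 857.445355 = 22507.9406

22507.9406 W


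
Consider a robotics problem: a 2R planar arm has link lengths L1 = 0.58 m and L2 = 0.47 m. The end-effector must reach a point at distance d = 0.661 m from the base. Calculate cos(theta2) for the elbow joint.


cos(th2) = (d^2 - L1^2 - L2^2)/(2*L1*L2) = (0.661^2 - 0.58^2 - 0.47^2)/(2*0.58*0.47) = -0.2208

-0.2208


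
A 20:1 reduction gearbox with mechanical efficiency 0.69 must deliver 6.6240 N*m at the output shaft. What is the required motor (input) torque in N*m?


tau_in = tau_out / (N * eta) = 6.6240 / (20 * 0.69) = 0.4800

0.4800 N*m


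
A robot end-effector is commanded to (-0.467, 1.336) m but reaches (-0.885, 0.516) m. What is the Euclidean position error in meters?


dx = -0.885 - (-0.467) = -0.4180, dy = 0.516 - (1.336) = -0.8200
err = sqrt(0.174724 + 0.672400) = 0.9204

0.9204 m


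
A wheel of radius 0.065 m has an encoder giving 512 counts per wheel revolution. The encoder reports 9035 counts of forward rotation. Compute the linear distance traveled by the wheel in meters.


revs = 9035/512 = 17.646484
d = revs * 2*pi*r = 17.646484 * 2*pi*0.065 = 7.2069

7.2069 m


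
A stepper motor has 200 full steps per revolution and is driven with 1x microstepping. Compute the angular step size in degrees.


step = 360/(200*1) = 360/200 = 1.8000

1.8000 degrees


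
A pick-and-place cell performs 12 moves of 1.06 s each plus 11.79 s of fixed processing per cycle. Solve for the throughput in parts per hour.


T_cycle = 12*1.06 + 11.79 = 24.5100 s
rate = 3600/T = 146.8788

146.8788 parts/hour


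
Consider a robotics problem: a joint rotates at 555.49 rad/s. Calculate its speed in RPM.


RPM = 555.49 * 60/(2*pi) = 5304.5388

5304.5388 RPM


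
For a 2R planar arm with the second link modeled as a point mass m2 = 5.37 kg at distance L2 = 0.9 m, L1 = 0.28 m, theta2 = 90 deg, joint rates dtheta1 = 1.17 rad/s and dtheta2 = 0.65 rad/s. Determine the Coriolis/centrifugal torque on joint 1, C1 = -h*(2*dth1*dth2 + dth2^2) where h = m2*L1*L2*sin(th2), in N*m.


h = m2*L1*L2*sin(th2) = 5.37*0.28*0.9*sin(90 deg) = 1.353240
C1 = -h*(2*1.17*0.65 + 0.65^2) = -1.353240*1.9435 = -2.6300

-2.6300 N*m


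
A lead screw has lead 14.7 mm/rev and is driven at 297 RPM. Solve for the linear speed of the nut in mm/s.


v = lead * (RPM/60) = 14.7*297/60 = 72.7650

72.7650 mm/s


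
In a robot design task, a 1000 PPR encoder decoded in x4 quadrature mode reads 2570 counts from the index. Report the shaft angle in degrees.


angle = counts * 360 / (PPR*4) = 2570 * 360 / 4000 = 231.3000

231.3000 degrees


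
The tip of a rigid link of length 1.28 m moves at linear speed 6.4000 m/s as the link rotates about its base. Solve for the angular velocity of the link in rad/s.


omega = v / L = 6.4000 / 1.28 = 5.0000

5.0000 rad/s


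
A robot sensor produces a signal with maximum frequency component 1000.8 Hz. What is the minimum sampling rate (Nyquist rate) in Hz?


f_s,min = 2*f_max = 2*1000.8 = 2001.6000

2001.6000 Hz


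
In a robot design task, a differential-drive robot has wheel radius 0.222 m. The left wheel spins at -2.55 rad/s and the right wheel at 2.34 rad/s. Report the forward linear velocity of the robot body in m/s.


v = r*(wR + wL)/2 = 0.222*(2.34 + -2.55)/2 = -0.0233

-0.0233 m/s


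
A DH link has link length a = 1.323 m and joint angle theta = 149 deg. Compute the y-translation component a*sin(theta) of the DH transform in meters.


a*sin(theta) = 1.323*sin(149 deg) = 0.6814

0.6814 m


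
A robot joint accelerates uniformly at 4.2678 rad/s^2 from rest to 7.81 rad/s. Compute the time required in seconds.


t = delta_omega / alpha = 7.81 / 4.2678 = 1.8300

1.8300 s


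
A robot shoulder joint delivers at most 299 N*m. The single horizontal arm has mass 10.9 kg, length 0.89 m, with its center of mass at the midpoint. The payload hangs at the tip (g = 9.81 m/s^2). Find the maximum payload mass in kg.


tau_arm = m_arm*g*(L/2) = 10.9*9.81*0.89/2 = 47.5834 N*m
tau_payload = tau_max - tau_arm = 299 - 47.5834 = 251.4166
m_payload = tau_payload / (g*L) = 251.4166 / (9.81*0.89) = 28.7962

28.7962 kg


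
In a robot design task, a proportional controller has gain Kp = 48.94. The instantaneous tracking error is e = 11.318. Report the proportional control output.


u_P = Kp * e = 48.94 * 11.318 = 553.9029

553.9029


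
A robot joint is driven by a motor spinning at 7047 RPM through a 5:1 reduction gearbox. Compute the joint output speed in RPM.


omega_joint = omega_motor / N = 7047 / 5 = 1409.4000

1409.4000 RPM


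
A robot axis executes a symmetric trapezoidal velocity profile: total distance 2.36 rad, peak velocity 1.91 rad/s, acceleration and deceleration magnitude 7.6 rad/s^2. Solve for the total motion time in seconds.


t_acc = v/a = 1.91/7.6 = 0.251316 s
d_acc = v^2/(2a) = 0.240007 rad (each ramp)
d_cruise = 2.36 - 2*0.240007 = 1.879986 rad
t_cruise = 1.879986/1.91 = 0.984286 s
t_total = 2*0.251316 + 0.984286 = 1.4869

1.4869 s


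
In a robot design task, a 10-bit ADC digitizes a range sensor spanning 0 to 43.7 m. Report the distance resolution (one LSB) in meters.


res = range / 2^n = 43.7/2^10 = 43.7/1024 = 0.0427

0.0427 m


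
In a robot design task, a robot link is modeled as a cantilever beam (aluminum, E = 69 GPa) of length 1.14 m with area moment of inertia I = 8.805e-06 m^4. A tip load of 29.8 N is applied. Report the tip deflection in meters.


delta = F*L^3/(3*E*I) = 29.8*1.14^3/(3*6.900e+10*8.805e-06)
      = 44.1500112/1822635 = 2.4223e-05

2.4223e-05 m


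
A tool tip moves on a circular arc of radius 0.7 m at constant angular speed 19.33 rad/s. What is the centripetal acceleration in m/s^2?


a_c = omega^2 * r = 19.33^2 * 0.7 = 261.5542

261.5542 m/s^2


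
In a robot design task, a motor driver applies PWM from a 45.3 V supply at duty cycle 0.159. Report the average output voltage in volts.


V_avg = V_supply * D = 45.3*0.159 = 7.2027

7.2027 V


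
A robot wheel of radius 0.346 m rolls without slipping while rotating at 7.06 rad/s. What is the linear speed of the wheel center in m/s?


v = omega * r = 7.06 * 0.346 = 2.4428

2.4428 m/s


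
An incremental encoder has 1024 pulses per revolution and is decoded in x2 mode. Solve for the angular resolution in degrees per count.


resolution = 360 / (PPR * 2) = 360 / 2048 = 0.1758

0.1758 degrees


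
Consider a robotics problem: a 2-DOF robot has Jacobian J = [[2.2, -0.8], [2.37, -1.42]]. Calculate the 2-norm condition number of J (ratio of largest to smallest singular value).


JJ^T eigenvalues: trace(JJ^T) = 13.1133, det(JJ^T) = det(J)^2 = 1.50798400
s_max^2 = (13.1133 + sqrt(165.92670089))/2 = 12.99727693
s_min^2 = (13.1133 - sqrt(165.92670089))/2 = 0.11602307
kappa = s_max/s_min = sqrt(12.99727693/0.11602307) = 10.5841

10.5841


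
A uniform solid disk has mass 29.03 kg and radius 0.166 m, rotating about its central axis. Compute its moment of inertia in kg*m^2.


I = (1/2)*m*R^2 = 0.5*29.03*0.166^2 = 0.4000

0.4000 kg*m^2


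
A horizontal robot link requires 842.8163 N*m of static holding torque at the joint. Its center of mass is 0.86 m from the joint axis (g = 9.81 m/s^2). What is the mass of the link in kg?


m = tau / (g*L) = 842.8163 / (9.81 * 0.86) = 99.9000

99.9000 kg


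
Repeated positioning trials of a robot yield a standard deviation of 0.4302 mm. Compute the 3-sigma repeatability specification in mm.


repeatability = 3*sigma = 3*0.4302 = 1.2906

1.2906 mm


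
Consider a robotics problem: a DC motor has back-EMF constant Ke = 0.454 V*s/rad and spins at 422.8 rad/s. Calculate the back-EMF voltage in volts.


V_emf = Ke * omega = 0.454*422.8 = 191.9512

191.9512 V


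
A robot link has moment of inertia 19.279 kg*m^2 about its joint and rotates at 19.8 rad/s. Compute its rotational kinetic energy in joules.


KE = (1/2)*I*omega^2 = 0.5*19.279*19.8^2 = 3779.0696

3779.0696 J


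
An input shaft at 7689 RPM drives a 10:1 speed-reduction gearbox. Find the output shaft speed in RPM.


omega_out = omega_in / N = 7689 / 10 = 768.9000

768.9000 RPM


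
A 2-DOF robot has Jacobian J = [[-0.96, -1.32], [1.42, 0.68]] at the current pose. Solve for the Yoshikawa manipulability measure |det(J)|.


det(J) = -0.96*0.68 - (-1.32)*(1.42) = 1.2216
|det(J)| = 1.2216

1.2216


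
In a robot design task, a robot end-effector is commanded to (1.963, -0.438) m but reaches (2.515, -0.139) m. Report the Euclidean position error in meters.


dx = 2.515 - (1.963) = 0.5520, dy = -0.139 - (-0.438) = 0.2990
err = sqrt(0.304704 + 0.089401) = 0.6278

0.6278 m


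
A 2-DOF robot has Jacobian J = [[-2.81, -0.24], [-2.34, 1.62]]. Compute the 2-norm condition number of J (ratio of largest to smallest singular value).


JJ^T eigenvalues: trace(JJ^T) = 16.0537, det(JJ^T) = det(J)^2 = 26.15095044
s_max^2 = (16.0537 + sqrt(153.11748193))/2 = 14.21388245
s_min^2 = (16.0537 - sqrt(153.11748193))/2 = 1.83981755
kappa = s_max/s_min = sqrt(14.21388245/1.83981755) = 2.7795

2.7795


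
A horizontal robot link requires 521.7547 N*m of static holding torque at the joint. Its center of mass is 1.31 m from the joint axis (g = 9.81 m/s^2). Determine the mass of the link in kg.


m = tau / (g*L) = 521.7547 / (9.81 * 1.31) = 40.6000

40.6000 kg


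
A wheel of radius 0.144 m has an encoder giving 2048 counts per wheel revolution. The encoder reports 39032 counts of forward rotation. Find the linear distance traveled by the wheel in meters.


revs = 39032/2048 = 19.058594
d = revs * 2*pi*r = 19.058594 * 2*pi*0.144 = 17.2438

17.2438 m


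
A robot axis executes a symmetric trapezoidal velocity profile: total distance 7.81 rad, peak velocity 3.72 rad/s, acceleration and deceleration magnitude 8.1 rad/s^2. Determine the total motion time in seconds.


t_acc = v/a = 3.72/8.1 = 0.459259 s
d_acc = v^2/(2a) = 0.854222 rad (each ramp)
d_cruise = 7.81 - 2*0.854222 = 6.101556 rad
t_cruise = 6.101556/3.72 = 1.640203 s
t_total = 2*0.459259 + 1.640203 = 2.5587

2.5587 s


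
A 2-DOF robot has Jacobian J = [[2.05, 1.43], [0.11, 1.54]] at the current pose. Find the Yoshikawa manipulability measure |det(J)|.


det(J) = 2.05*1.54 - (1.43)*(0.11) = 2.9997
|det(J)| = 2.9997

2.9997


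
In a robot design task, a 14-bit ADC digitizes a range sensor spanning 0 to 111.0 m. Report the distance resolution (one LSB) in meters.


res = range / 2^n = 111.0/2^14 = 111.0/16384 = 0.0068

0.0068 m


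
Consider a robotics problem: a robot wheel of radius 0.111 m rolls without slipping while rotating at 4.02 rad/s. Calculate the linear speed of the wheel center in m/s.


v = omega * r = 4.02 * 0.111 = 0.4462

0.4462 m/s


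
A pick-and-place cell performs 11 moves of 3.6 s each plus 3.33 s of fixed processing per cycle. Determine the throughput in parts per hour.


T_cycle = 11*3.6 + 3.33 = 42.9300 s
rate = 3600/T = 83.8574

83.8574 parts/hour


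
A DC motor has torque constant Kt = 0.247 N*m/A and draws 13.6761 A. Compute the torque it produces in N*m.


tau = Kt * I = 0.247*13.6761 = 3.3780

3.3780 N*m


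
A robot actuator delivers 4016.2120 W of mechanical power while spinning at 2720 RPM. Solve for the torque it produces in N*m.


omega = 2720 * 2*pi/60 = 284.837734 rad/s
tau = P / omega = 4016.2120 / 284.837734 = 14.1000

14.1000 N*m


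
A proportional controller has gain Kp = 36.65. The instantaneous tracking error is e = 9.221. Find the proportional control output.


u_P = Kp * e = 36.65 * 9.221 = 337.9496

337.9496


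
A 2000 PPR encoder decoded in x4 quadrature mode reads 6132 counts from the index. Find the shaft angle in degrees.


angle = counts * 360 / (PPR*4) = 6132 * 360 / 8000 = 275.9400

275.9400 degrees


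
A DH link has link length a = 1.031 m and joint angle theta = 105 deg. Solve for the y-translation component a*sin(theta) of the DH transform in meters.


a*sin(theta) = 1.031*sin(105 deg) = 0.9959

0.9959 m


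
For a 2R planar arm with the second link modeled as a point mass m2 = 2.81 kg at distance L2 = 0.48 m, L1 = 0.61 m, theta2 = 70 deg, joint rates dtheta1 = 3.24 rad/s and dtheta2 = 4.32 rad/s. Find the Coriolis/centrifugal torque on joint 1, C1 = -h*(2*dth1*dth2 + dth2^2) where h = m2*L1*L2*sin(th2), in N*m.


h = m2*L1*L2*sin(th2) = 2.81*0.61*0.48*sin(70 deg) = 0.773149
C1 = -h*(2*3.24*4.32 + 4.32^2) = -0.773149*46.6560 = -36.0720

-36.0720 N*m


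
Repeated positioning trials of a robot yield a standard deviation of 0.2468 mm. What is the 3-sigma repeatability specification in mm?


repeatability = 3*sigma = 3*0.2468 = 0.7404

0.7404 mm


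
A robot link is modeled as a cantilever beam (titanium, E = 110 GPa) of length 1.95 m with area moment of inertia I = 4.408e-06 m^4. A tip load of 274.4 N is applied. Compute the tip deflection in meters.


delta = F*L^3/(3*E*I) = 274.4*1.95^3/(3*1.100e+11*4.408e-06)
      = 2034.6417/1454640 = 0.0014

0.0014 m


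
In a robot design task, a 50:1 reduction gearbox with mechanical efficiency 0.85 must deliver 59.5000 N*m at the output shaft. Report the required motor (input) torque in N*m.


tau_in = tau_out / (N * eta) = 59.5000 / (50 * 0.85) = 1.4000

1.4000 N*m


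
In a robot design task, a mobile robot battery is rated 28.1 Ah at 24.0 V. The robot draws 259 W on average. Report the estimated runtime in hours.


E = 28.1*24.0 = 674.4000 Wh
t = E/P = 674.4000/259 = 2.6039

2.6039 hours


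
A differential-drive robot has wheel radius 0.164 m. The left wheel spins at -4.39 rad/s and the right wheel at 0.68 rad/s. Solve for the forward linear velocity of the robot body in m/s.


v = r*(wR + wL)/2 = 0.164*(0.68 + -4.39)/2 = -0.3042

-0.3042 m/s


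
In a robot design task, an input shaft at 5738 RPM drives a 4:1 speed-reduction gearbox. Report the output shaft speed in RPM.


omega_out = omega_in / N = 5738 / 4 = 1434.5000

1434.5000 RPM


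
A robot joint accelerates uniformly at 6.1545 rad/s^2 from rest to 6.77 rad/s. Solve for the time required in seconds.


t = delta_omega / alpha = 6.77 / 6.1545 = 1.1000

1.1000 s


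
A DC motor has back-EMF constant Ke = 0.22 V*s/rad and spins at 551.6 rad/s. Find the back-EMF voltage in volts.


V_emf = Ke * omega = 0.22*551.6 = 121.3520

121.3520 V


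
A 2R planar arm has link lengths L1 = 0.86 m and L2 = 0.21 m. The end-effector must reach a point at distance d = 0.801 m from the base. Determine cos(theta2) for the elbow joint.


cos(th2) = (d^2 - L1^2 - L2^2)/(2*L1*L2) = (0.801^2 - 0.86^2 - 0.21^2)/(2*0.86*0.21) = -0.3934

-0.3934


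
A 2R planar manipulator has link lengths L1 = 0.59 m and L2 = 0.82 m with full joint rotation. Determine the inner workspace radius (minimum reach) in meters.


r_min = |L1 - L2| = |0.59 - 0.82| = 0.2300

0.2300 m


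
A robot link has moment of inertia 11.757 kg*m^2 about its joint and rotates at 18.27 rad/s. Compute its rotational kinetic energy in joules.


KE = (1/2)*I*omega^2 = 0.5*11.757*18.27^2 = 1962.2016

1962.2016 J


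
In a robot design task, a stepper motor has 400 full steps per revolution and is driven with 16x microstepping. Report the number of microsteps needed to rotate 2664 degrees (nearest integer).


step_size = 360/(400*16) = 360/6400 = 0.056250 deg
n = 2664/(360/6400) = 2664*6400/360 = 47360

47360 steps


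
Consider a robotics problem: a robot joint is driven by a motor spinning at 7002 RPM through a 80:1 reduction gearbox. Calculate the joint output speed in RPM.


omega_joint = omega_motor / N = 7002 / 80 = 87.5250

87.5250 RPM


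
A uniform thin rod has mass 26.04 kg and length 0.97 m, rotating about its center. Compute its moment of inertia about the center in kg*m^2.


I = (1/12)*m*L^2 = (1/12)*26.04*0.97^2 = 2.0418

2.0418 kg*m^2


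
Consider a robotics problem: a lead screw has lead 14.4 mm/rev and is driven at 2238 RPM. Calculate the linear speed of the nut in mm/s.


v = lead * (RPM/60) = 14.4*2238/60 = 537.1200

537.1200 mm/s
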